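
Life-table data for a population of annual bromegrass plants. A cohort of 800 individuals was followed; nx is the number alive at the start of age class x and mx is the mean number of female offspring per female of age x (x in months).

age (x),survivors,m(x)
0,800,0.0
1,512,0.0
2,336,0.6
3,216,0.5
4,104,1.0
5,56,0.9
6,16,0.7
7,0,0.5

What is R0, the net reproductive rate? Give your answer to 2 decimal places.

lx = nx/n0 = nx/800: 1, 0.64, 0.42, 0.27, 0.13, 0.07, 0.02, 0
lx·mx by age: 0, 0, 0.252, 0.135, 0.13, 0.063, 0.014, 0
R0 = Σ lx·mx = 0.594 → 0.59

0.59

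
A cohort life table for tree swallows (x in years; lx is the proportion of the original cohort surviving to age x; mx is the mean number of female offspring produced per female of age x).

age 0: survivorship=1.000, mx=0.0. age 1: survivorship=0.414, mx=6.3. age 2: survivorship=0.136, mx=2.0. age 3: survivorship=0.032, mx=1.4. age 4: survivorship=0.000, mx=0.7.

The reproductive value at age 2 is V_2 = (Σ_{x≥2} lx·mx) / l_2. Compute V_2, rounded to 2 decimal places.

2.33

lx·mx for x ≥ 2: 0.272, 0.0448, 0 → sum = 0.3168
V_2 = 0.3168 / l_2 = 0.3168 / 0.136 = 2.329412… → 2.33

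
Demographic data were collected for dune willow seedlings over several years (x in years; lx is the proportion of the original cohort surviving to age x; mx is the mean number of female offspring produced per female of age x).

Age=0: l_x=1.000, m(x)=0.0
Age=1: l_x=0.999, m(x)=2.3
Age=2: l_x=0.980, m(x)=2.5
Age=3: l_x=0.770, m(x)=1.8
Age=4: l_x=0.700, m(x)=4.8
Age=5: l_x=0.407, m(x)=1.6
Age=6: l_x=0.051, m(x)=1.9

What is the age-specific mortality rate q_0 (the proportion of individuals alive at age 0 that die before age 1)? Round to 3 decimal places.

0.001

q_0 = (l_0 − l_1) / l_0 = (1 − 0.999) / 1
     = 0.001 / 1 = 0.001 → 0.001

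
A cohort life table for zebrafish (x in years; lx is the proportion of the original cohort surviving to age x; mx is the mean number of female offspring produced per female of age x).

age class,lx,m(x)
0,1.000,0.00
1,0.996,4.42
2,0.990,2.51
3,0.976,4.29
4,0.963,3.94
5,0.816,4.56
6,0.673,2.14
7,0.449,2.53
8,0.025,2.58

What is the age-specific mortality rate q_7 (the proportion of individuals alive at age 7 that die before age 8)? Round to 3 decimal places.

0.944

q_7 = (l_7 − l_8) / l_7 = (0.449 − 0.025) / 0.449
     = 0.424 / 0.449 = 0.944321… → 0.944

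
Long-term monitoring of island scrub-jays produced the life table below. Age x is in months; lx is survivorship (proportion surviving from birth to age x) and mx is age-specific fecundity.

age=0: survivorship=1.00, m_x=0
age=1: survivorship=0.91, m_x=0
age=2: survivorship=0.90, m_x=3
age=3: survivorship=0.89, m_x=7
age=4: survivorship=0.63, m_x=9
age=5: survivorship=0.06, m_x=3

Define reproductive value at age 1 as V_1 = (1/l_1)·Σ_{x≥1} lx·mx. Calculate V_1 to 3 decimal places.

lx·mx for x ≥ 1: 0, 2.7, 6.23, 5.67, 0.18 → sum = 14.78
V_1 = 14.78 / l_1 = 14.78 / 0.91 = 16.241758… → 16.242

16.242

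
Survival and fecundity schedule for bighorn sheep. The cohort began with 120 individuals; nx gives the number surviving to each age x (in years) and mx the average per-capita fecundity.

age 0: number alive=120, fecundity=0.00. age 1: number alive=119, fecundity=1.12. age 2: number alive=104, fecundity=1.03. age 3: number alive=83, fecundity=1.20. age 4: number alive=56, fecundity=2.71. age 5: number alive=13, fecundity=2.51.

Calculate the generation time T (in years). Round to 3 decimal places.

lx = nx/n0 = nx/120: 1, 0.99167…, 0.86667…, 0.69167…, 0.46667…, 0.10833…
lx·mx: 0, 1.110667…, 0.892667…, 0.83…, 1.264667…, 0.271917… → R0 = 4.369917…
x·lx·mx: 0, 1.110667…, 1.785333…, 2.49…, 5.058667…, 1.359583… → Σ = 11.80425…
T = 11.80425… / 4.369917… = 2.701253… → 2.701

2.701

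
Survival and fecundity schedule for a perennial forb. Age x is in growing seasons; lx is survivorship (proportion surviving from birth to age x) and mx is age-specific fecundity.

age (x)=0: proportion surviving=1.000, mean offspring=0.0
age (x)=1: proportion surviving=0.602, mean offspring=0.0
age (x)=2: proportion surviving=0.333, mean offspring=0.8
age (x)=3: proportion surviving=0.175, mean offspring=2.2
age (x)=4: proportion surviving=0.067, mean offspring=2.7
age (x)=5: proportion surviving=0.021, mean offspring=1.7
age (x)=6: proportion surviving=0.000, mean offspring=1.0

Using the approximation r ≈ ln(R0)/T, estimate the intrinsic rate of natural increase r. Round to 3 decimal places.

R0 = Σ lx·mx = 0 + 0 + 0.2664 + 0.385 + 0.1809 + 0.0357 + 0 = 0.868
Σ x·lx·mx = 2.5899; T = 2.5899/0.868 = 2.98376…
r ≈ ln(R0)/T = ln(0.868)/2.98376… = -0.04744… → -0.047

-0.047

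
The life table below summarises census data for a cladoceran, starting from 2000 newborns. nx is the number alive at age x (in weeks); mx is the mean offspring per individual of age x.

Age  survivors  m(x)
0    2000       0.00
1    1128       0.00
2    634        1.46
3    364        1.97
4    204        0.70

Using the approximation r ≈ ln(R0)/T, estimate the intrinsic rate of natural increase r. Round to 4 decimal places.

lx = nx/n0 = nx/2000: 1, 0.564, 0.317, 0.182, 0.102
R0 = Σ lx·mx = 0 + 0 + 0.46282 + 0.35854 + 0.0714 = 0.89276
Σ x·lx·mx = 2.28686; T = 2.28686/0.89276 = 2.56156…
r ≈ ln(R0)/T = ln(0.89276)/2.56156… = -0.044285… → -0.0443

-0.0443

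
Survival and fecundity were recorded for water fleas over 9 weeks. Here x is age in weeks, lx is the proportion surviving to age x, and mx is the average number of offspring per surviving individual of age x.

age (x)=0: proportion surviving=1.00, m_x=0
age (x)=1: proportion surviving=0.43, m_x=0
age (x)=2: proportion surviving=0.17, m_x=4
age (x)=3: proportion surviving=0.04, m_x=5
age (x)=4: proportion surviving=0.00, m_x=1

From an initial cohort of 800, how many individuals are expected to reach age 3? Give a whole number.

Expected survivors = N0 · l_3 = 800 × 0.04 = 32 → 32

32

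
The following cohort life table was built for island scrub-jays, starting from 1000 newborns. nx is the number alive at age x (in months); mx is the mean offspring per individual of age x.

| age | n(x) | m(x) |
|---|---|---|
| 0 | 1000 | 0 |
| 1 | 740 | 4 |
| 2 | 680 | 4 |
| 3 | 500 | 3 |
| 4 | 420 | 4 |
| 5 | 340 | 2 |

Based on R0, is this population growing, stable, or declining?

lx = nx/n0 = nx/1000: 1, 0.74, 0.68, 0.5, 0.42, 0.34
R0 = Σ lx·mx = 0 + 2.96 + 2.72 + 1.5 + 1.68 + 0.68 = 9.54
R0 > 1, so the population is growing.

growing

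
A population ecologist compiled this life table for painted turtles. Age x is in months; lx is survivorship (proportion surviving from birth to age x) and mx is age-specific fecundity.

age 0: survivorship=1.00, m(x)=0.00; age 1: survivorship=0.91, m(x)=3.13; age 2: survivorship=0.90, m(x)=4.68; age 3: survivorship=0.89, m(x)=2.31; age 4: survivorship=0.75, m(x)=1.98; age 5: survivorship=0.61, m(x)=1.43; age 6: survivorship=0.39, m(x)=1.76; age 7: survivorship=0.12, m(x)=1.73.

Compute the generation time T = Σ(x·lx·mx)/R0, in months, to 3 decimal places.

lx·mx: 0, 2.8483, 4.212, 2.0559, 1.485, 0.8723, 0.6864, 0.2076 → R0 = 12.3675
x·lx·mx: 0, 2.8483, 8.424, 6.1677, 5.94, 4.3615, 4.1184, 1.4532 → Σ = 33.3131
T = 33.3131 / 12.3675 = 2.6936… → 2.694

2.694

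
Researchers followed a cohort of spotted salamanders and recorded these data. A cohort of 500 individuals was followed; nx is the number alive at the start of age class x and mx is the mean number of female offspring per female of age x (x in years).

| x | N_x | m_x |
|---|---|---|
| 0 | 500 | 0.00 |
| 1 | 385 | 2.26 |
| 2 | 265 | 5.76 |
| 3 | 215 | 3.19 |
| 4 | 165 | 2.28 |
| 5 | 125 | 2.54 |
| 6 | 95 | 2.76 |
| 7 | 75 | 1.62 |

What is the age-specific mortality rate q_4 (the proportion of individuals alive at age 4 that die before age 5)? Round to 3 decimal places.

lx = nx/n0 = nx/500: 1, 0.77, 0.53, 0.43, 0.33, 0.25, 0.19, 0.15
q_4 = (l_4 − l_5) / l_4 = (0.33 − 0.25) / 0.33
     = 0.08 / 0.33 = 0.242424… → 0.242

0.242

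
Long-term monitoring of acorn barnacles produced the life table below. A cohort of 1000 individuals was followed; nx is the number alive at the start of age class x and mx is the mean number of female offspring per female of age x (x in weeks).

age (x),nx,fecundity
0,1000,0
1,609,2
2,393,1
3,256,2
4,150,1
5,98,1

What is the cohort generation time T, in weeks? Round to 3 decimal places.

1.953

lx = nx/n0 = nx/1000: 1, 0.609, 0.393, 0.256, 0.15, 0.098
lx·mx: 0, 1.218, 0.393, 0.512, 0.15, 0.098 → R0 = 2.371
x·lx·mx: 0, 1.218, 0.786, 1.536, 0.6, 0.49 → Σ = 4.63
T = 4.63 / 2.371 = 1.952763… → 1.953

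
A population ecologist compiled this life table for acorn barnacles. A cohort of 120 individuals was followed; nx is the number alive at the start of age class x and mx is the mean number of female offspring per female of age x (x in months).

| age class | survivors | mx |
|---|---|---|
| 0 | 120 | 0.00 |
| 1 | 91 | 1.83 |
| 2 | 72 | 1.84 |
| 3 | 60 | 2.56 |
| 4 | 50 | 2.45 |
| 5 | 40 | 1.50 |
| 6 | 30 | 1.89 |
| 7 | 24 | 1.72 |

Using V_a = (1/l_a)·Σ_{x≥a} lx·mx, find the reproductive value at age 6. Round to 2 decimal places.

lx = nx/n0 = nx/120: 1, 0.75833…, 0.6, 0.5, 0.41667…, 0.33333…, 0.25, 0.2
lx·mx for x ≥ 6: 0.4725, 0.344 → sum = 0.8165
V_6 = 0.8165 / l_6 = 0.8165 / 0.25 = 3.266 → 3.27

3.27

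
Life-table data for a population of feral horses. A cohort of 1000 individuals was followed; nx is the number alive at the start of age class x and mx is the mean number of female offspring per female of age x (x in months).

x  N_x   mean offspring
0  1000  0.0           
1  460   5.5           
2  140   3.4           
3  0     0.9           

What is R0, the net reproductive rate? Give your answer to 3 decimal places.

lx = nx/n0 = nx/1000: 1, 0.46, 0.14, 0
lx·mx by age: 0, 2.53, 0.476, 0
R0 = Σ lx·mx = 3.006 → 3.006

3.006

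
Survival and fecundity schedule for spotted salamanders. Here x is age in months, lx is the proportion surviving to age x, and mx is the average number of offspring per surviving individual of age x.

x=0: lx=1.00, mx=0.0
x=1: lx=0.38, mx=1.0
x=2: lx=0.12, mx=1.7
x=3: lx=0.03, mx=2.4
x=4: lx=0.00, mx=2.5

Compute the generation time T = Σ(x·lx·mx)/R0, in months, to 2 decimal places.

lx·mx: 0, 0.38, 0.204, 0.072, 0 → R0 = 0.656
x·lx·mx: 0, 0.38, 0.408, 0.216, 0 → Σ = 1.004
T = 1.004 / 0.656 = 1.530488… → 1.53

1.53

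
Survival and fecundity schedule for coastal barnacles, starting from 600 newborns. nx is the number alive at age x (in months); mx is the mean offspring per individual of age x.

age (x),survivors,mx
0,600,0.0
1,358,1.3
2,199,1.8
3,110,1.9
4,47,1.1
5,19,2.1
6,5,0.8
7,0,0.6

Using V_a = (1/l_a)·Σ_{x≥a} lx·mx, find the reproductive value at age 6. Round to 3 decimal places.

lx = nx/n0 = nx/600: 1, 0.59667…, 0.33167…, 0.18333…, 0.07833…, 0.03167…, 0.00833…, 0
lx·mx for x ≥ 6: 0.006667…, 0 → sum = 0.006667…
V_6 = 0.006667… / l_6 = 0.006667… / 0.008333… = 0.8… → 0.800

0.800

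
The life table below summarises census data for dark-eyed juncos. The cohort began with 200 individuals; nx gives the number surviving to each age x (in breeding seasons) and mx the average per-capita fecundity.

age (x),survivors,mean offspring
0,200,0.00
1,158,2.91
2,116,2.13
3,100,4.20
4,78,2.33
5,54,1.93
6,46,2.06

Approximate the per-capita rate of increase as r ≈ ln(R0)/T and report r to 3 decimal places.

lx = nx/n0 = nx/200: 1, 0.79, 0.58, 0.5, 0.39, 0.27, 0.23
R0 = Σ lx·mx = 0 + 2.2989 + 1.2354 + 2.1 + 0.9087 + 0.5211 + 0.4738 = 7.5379
Σ x·lx·mx = 20.1528; T = 20.1528/7.5379 = 2.67353…
r ≈ ln(R0)/T = ln(7.5379)/2.67353… = 0.75553… → 0.756

0.756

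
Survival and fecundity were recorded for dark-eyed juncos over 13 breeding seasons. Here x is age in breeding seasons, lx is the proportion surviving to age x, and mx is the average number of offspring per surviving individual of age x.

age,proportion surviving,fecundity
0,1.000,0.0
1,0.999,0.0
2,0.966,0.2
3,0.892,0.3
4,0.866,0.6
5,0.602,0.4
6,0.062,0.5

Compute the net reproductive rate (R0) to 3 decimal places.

1.252

lx·mx by age: 0, 0, 0.1932, 0.2676, 0.5196, 0.2408, 0.031
R0 = Σ lx·mx = 1.2522 → 1.252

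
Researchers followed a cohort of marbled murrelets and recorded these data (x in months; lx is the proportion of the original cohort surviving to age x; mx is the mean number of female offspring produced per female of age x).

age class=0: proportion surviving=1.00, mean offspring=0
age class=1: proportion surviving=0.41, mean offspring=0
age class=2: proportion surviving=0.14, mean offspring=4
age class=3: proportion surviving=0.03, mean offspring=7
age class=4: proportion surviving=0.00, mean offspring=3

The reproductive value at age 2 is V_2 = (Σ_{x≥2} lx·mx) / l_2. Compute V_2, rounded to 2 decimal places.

lx·mx for x ≥ 2: 0.56, 0.21, 0 → sum = 0.77
V_2 = 0.77 / l_2 = 0.77 / 0.14 = 5.5 → 5.50

5.50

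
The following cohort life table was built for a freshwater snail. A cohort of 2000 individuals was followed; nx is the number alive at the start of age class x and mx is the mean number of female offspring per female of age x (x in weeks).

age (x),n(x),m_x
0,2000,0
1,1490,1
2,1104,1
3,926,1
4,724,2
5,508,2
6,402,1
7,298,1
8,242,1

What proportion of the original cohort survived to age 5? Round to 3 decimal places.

0.254

l_5 = n_5/n_0 = 508/2000 = 0.254 → 0.254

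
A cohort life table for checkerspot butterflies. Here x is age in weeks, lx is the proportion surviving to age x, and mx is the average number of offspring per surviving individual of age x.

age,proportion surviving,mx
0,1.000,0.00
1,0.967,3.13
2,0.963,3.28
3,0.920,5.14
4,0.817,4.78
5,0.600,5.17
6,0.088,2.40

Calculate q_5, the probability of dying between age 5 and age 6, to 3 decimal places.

0.853

q_5 = (l_5 − l_6) / l_5 = (0.6 − 0.088) / 0.6
     = 0.512 / 0.6 = 0.853333… → 0.853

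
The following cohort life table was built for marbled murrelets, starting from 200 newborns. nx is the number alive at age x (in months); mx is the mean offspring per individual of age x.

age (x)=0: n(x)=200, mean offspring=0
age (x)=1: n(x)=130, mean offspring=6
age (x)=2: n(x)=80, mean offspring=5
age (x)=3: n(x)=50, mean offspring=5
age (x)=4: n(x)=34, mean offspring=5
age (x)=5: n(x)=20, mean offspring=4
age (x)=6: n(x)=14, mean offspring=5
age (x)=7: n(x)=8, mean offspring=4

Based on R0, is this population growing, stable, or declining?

growing

lx = nx/n0 = nx/200: 1, 0.65, 0.4, 0.25, 0.17, 0.1, 0.07, 0.04
R0 = Σ lx·mx = 0 + 3.9 + 2 + 1.25 + 0.85 + 0.4 + 0.35 + 0.16 = 8.91
R0 > 1, so the population is growing.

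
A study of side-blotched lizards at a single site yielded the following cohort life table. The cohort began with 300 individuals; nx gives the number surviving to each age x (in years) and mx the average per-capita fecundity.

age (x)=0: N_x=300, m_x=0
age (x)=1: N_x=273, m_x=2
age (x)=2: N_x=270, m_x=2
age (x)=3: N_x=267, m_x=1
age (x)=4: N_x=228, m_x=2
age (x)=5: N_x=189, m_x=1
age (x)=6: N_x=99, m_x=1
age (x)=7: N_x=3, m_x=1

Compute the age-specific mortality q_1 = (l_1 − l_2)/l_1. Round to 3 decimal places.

0.011

lx = nx/n0 = nx/300: 1, 0.91, 0.9, 0.89, 0.76, 0.63, 0.33, 0.01
q_1 = (l_1 − l_2) / l_1 = (0.91 − 0.9) / 0.91
     = 0.01 / 0.91 = 0.010989… → 0.011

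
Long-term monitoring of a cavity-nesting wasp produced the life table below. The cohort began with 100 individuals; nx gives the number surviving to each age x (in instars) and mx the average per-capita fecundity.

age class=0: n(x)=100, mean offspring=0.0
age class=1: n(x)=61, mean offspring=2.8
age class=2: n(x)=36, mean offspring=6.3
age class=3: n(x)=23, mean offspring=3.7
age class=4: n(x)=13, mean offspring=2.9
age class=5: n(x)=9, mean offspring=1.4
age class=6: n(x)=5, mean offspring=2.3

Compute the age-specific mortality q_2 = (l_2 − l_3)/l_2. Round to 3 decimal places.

lx = nx/n0 = nx/100: 1, 0.61, 0.36, 0.23, 0.13, 0.09, 0.05
q_2 = (l_2 − l_3) / l_2 = (0.36 − 0.23) / 0.36
     = 0.13 / 0.36 = 0.361111… → 0.361

0.361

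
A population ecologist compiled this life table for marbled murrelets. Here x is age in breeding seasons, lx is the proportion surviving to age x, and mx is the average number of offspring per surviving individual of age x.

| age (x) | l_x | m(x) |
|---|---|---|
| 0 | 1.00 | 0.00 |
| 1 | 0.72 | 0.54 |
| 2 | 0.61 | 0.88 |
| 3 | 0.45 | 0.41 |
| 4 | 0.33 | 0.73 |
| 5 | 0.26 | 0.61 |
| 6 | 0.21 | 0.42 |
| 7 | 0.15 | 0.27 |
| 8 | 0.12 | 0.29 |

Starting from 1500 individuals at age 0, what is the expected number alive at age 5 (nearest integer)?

Expected survivors = N0 · l_5 = 1500 × 0.26 = 390 → 390

390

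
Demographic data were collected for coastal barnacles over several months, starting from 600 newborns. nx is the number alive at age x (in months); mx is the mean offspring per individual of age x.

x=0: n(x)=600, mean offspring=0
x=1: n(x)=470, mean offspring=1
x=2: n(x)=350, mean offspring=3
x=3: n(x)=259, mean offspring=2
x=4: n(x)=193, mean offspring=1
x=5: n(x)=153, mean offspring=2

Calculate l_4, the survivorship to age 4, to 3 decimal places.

0.322

l_4 = n_4/n_0 = 193/600 = 0.321667… → 0.322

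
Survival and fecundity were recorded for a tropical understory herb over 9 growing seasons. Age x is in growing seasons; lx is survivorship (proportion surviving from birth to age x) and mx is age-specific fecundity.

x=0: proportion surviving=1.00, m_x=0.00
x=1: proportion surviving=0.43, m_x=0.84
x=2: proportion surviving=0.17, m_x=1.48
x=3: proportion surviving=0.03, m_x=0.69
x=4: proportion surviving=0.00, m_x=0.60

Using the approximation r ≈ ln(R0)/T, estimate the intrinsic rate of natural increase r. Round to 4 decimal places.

R0 = Σ lx·mx = 0 + 0.3612 + 0.2516 + 0.0207 + 0 = 0.6335
Σ x·lx·mx = 0.9265; T = 0.9265/0.6335 = 1.46251…
r ≈ ln(R0)/T = ln(0.6335)/1.46251… = -0.312131… → -0.3121

-0.3121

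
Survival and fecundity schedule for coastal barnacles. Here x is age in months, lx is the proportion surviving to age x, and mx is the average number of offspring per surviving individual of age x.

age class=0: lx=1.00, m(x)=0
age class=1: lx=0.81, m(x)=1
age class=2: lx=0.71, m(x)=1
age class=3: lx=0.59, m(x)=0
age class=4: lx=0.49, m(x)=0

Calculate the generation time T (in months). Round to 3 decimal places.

lx·mx: 0, 0.81, 0.71, 0, 0 → R0 = 1.52
x·lx·mx: 0, 0.81, 1.42, 0, 0 → Σ = 2.23
T = 2.23 / 1.52 = 1.467105… → 1.467

1.467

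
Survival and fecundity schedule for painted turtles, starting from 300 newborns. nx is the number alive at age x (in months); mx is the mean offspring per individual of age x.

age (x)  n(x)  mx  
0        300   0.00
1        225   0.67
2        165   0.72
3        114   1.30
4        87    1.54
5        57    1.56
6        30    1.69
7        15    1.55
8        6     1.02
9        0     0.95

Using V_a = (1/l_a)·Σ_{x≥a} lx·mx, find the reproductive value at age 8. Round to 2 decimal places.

lx = nx/n0 = nx/300: 1, 0.75, 0.55, 0.38, 0.29, 0.19, 0.1, 0.05, 0.02, 0
lx·mx for x ≥ 8: 0.0204, 0 → sum = 0.0204
V_8 = 0.0204 / l_8 = 0.0204 / 0.02 = 1.02 → 1.02

1.02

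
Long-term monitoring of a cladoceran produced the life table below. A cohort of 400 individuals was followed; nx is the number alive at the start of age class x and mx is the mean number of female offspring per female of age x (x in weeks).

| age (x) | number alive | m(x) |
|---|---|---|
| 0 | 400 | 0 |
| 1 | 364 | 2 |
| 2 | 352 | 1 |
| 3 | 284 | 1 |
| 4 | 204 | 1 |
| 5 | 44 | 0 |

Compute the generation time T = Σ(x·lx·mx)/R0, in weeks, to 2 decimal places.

1.98

lx = nx/n0 = nx/400: 1, 0.91, 0.88, 0.71, 0.51, 0.11
lx·mx: 0, 1.82, 0.88, 0.71, 0.51, 0 → R0 = 3.92
x·lx·mx: 0, 1.82, 1.76, 2.13, 2.04, 0 → Σ = 7.75
T = 7.75 / 3.92 = 1.977041… → 1.98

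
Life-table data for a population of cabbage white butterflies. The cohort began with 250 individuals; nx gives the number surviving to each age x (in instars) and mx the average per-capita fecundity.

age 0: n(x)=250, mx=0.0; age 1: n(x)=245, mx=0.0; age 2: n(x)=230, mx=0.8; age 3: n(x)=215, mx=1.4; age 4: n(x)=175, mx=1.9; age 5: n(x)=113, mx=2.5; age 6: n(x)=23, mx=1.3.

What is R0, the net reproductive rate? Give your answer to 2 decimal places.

lx = nx/n0 = nx/250: 1, 0.98, 0.92, 0.86, 0.7, 0.452, 0.092
lx·mx by age: 0, 0, 0.736, 1.204, 1.33, 1.13, 0.1196
R0 = Σ lx·mx = 4.5196 → 4.52

4.52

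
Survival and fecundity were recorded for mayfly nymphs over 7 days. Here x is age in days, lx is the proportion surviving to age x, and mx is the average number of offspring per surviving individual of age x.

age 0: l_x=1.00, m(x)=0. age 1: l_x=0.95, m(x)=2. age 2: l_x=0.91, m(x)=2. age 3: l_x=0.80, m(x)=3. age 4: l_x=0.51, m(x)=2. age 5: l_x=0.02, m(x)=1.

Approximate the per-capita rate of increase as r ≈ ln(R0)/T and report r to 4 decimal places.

0.8330

R0 = Σ lx·mx = 0 + 1.9 + 1.82 + 2.4 + 1.02 + 0.02 = 7.16
Σ x·lx·mx = 16.92; T = 16.92/7.16 = 2.36313…
r ≈ ln(R0)/T = ln(7.16)/2.36313… = 0.83301… → 0.8330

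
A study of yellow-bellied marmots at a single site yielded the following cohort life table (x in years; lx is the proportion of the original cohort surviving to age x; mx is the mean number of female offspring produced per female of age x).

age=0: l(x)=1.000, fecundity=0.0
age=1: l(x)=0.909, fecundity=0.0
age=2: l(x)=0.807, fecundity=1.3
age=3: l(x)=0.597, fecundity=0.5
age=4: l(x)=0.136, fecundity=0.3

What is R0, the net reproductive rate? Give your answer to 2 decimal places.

lx·mx by age: 0, 0, 1.0491, 0.2985, 0.0408
R0 = Σ lx·mx = 1.3884 → 1.39

1.39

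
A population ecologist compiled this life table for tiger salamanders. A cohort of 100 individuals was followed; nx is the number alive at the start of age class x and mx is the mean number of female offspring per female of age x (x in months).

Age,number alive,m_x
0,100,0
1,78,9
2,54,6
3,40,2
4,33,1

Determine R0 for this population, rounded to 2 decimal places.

lx = nx/n0 = nx/100: 1, 0.78, 0.54, 0.4, 0.33
lx·mx by age: 0, 7.02, 3.24, 0.8, 0.33
R0 = Σ lx·mx = 11.39 → 11.39

11.39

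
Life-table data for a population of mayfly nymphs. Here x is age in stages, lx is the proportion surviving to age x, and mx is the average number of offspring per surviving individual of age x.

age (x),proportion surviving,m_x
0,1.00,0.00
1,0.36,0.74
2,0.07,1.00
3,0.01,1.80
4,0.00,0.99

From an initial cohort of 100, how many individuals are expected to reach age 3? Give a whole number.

1

Expected survivors = N0 · l_3 = 100 × 0.01 = 1 → 1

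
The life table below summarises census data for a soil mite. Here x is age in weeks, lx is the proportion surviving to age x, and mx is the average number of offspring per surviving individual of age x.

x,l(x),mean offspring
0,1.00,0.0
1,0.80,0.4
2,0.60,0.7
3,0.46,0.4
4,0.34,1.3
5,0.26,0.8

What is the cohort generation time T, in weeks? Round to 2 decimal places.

lx·mx: 0, 0.32, 0.42, 0.184, 0.442, 0.208 → R0 = 1.574
x·lx·mx: 0, 0.32, 0.84, 0.552, 1.768, 1.04 → Σ = 4.52
T = 4.52 / 1.574 = 2.871665… → 2.87

2.87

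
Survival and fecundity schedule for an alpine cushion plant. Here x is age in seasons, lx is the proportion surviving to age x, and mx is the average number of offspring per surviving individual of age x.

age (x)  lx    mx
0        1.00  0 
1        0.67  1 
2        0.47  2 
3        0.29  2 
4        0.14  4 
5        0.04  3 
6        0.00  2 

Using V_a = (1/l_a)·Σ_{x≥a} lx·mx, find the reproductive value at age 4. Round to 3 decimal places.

4.857

lx·mx for x ≥ 4: 0.56, 0.12, 0 → sum = 0.68
V_4 = 0.68 / l_4 = 0.68 / 0.14 = 4.857143… → 4.857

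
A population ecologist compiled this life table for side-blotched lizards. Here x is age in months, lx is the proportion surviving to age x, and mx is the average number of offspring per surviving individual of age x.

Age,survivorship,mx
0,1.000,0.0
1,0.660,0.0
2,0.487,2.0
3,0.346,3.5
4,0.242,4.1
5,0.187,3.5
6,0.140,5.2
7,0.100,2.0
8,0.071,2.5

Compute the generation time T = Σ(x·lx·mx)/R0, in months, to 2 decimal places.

4.05

lx·mx: 0, 0, 0.974, 1.211, 0.9922, 0.6545, 0.728, 0.2, 0.1775 → R0 = 4.9372
x·lx·mx: 0, 0, 1.948, 3.633, 3.9688, 3.2725, 4.368, 1.4, 1.42 → Σ = 20.0103
T = 20.0103 / 4.9372 = 4.052965… → 4.05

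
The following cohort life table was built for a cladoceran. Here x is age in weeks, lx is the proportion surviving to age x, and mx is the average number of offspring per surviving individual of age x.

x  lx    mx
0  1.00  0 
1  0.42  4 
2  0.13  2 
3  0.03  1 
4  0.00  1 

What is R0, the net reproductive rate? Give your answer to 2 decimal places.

1.97

lx·mx by age: 0, 1.68, 0.26, 0.03, 0
R0 = Σ lx·mx = 1.97 → 1.97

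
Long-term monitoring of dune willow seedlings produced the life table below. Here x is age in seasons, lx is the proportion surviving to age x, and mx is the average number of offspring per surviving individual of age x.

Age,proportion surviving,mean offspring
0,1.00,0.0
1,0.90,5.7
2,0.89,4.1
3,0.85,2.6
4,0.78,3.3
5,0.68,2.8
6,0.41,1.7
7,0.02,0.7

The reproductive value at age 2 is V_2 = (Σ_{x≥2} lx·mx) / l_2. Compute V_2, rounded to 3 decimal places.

12.413

lx·mx for x ≥ 2: 3.649, 2.21, 2.574, 1.904, 0.697, 0.014 → sum = 11.048
V_2 = 11.048 / l_2 = 11.048 / 0.89 = 12.413483… → 12.413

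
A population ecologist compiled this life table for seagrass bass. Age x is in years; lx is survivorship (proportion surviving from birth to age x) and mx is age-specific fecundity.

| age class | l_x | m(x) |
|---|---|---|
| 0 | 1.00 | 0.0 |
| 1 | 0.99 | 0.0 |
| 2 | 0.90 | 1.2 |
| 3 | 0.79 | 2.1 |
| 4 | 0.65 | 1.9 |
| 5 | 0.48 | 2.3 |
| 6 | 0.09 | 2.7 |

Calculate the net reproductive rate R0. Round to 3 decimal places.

5.321

lx·mx by age: 0, 0, 1.08, 1.659, 1.235, 1.104, 0.243
R0 = Σ lx·mx = 5.321 → 5.321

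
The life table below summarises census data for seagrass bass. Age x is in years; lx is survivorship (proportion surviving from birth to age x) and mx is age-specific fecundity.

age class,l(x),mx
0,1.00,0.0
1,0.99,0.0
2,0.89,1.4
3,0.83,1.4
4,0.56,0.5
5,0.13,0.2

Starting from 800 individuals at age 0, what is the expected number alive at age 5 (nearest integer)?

104

Expected survivors = N0 · l_5 = 800 × 0.13 = 104 → 104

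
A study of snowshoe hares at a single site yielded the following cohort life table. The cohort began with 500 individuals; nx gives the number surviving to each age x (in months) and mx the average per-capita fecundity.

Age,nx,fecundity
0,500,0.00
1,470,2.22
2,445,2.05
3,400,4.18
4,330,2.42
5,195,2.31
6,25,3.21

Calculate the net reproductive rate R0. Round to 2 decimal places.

lx = nx/n0 = nx/500: 1, 0.94, 0.89, 0.8, 0.66, 0.39, 0.05
lx·mx by age: 0, 2.0868, 1.8245, 3.344, 1.5972, 0.9009, 0.1605
R0 = Σ lx·mx = 9.9139 → 9.91

9.91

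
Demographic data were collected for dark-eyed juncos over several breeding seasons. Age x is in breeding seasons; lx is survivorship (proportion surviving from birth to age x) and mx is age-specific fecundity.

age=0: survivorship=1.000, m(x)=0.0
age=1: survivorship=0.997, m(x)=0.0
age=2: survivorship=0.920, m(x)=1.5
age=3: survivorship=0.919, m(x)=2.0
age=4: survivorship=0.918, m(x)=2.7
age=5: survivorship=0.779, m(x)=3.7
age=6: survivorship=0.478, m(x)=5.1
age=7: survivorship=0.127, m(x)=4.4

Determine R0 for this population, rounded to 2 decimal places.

11.58

lx·mx by age: 0, 0, 1.38, 1.838, 2.4786, 2.8823, 2.4378, 0.5588
R0 = Σ lx·mx = 11.5755 → 11.58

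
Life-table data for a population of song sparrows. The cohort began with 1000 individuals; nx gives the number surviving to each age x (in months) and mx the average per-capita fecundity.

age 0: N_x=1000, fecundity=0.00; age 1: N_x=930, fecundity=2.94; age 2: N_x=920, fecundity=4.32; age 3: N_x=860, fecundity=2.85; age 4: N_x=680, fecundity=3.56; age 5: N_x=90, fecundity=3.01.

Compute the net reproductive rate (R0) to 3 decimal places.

lx = nx/n0 = nx/1000: 1, 0.93, 0.92, 0.86, 0.68, 0.09
lx·mx by age: 0, 2.7342, 3.9744, 2.451, 2.4208, 0.2709
R0 = Σ lx·mx = 11.8513 → 11.851

11.851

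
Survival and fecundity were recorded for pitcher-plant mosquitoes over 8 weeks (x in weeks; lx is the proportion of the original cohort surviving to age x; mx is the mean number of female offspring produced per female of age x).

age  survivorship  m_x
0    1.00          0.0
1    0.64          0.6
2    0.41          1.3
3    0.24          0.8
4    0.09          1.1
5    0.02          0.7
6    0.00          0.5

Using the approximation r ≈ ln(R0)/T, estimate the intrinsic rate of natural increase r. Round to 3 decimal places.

R0 = Σ lx·mx = 0 + 0.384 + 0.533 + 0.192 + 0.099 + 0.014 + 0 = 1.222
Σ x·lx·mx = 2.492; T = 2.492/1.222 = 2.03928…
r ≈ ln(R0)/T = ln(1.222)/2.03928… = 0.09831… → 0.098

0.098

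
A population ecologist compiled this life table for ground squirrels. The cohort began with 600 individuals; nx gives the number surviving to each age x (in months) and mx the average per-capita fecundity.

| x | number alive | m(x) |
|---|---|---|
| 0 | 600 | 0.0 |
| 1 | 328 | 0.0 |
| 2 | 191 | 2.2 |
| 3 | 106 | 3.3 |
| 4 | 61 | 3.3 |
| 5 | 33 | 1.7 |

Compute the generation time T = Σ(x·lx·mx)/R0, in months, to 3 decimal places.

2.896

lx = nx/n0 = nx/600: 1, 0.54667…, 0.31833…, 0.17667…, 0.10167…, 0.055
lx·mx: 0, 0, 0.700333…, 0.583…, 0.3355…, 0.0935 → R0 = 1.712333…
x·lx·mx: 0, 0, 1.400667…, 1.749…, 1.342…, 0.4675 → Σ = 4.959167…
T = 4.959167… / 1.712333… = 2.896146… → 2.896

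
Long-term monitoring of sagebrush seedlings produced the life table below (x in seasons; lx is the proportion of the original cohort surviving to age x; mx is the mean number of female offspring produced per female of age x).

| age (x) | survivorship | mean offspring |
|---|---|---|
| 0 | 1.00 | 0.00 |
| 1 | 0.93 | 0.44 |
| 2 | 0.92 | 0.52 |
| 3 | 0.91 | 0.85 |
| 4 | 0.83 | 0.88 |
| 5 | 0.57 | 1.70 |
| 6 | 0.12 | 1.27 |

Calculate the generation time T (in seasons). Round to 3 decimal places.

3.521

lx·mx: 0, 0.4092, 0.4784, 0.7735, 0.7304, 0.969, 0.1524 → R0 = 3.5129
x·lx·mx: 0, 0.4092, 0.9568, 2.3205, 2.9216, 4.845, 0.9144 → Σ = 12.3675
T = 12.3675 / 3.5129 = 3.520596… → 3.521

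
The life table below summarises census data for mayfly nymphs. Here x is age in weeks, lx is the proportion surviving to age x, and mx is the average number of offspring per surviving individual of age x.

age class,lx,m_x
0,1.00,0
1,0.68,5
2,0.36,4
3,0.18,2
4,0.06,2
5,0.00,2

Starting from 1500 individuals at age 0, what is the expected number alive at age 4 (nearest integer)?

90

Expected survivors = N0 · l_4 = 1500 × 0.06 = 90 → 90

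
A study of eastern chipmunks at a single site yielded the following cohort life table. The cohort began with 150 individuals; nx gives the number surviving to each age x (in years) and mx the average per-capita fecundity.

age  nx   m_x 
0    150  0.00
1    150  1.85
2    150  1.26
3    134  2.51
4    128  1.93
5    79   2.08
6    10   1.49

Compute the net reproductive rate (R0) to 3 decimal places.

lx = nx/n0 = nx/150: 1, 1, 1, 0.89333…, 0.85333…, 0.52667…, 0.06667…
lx·mx by age: 0, 1.85, 1.26, 2.242267…, 1.646933…, 1.095467…, 0.099333…
R0 = Σ lx·mx = 8.194… → 8.194

8.194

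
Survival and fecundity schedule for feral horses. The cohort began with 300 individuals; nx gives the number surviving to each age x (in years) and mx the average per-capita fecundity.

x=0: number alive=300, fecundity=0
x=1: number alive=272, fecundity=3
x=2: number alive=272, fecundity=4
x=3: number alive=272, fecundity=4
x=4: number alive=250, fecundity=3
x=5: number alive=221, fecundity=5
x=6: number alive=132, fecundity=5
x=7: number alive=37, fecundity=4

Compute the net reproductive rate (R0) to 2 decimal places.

18.85

lx = nx/n0 = nx/300: 1, 0.90667…, 0.90667…, 0.90667…, 0.83333…, 0.73667…, 0.44, 0.12333…
lx·mx by age: 0, 2.72…, 3.626667…, 3.626667…, 2.5…, 3.683333…, 2.2, 0.493333…
R0 = Σ lx·mx = 18.85… → 18.85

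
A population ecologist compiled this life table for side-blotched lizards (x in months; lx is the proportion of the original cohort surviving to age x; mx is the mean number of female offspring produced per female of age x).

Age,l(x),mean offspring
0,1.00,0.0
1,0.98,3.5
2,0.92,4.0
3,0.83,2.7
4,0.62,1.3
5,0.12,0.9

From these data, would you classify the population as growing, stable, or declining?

R0 = Σ lx·mx = 0 + 3.43 + 3.68 + 2.241 + 0.806 + 0.108 = 10.265
R0 > 1, so the population is growing.

growing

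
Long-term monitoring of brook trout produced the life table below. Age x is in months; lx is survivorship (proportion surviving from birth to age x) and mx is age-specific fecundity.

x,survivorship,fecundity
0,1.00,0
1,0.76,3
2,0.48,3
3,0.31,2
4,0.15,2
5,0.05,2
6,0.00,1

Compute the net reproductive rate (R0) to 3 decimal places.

lx·mx by age: 0, 2.28, 1.44, 0.62, 0.3, 0.1, 0
R0 = Σ lx·mx = 4.74 → 4.740

4.740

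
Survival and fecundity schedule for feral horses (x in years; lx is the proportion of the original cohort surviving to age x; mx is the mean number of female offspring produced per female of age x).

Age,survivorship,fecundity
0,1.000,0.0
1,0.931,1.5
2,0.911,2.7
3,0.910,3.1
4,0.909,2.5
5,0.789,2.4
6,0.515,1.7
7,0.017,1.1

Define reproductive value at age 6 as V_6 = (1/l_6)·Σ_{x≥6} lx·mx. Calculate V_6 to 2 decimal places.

1.74

lx·mx for x ≥ 6: 0.8755, 0.0187 → sum = 0.8942
V_6 = 0.8942 / l_6 = 0.8942 / 0.515 = 1.736311… → 1.74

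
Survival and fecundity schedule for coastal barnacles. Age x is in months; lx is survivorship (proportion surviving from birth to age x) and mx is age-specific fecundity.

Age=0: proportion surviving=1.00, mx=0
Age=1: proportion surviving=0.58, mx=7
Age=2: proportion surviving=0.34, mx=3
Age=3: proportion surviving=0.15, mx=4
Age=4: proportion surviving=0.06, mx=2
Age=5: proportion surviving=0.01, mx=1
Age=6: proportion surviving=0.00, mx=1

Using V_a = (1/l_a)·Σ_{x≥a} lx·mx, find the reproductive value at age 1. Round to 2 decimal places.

10.02

lx·mx for x ≥ 1: 4.06, 1.02, 0.6, 0.12, 0.01, 0 → sum = 5.81
V_1 = 5.81 / l_1 = 5.81 / 0.58 = 10.017241… → 10.02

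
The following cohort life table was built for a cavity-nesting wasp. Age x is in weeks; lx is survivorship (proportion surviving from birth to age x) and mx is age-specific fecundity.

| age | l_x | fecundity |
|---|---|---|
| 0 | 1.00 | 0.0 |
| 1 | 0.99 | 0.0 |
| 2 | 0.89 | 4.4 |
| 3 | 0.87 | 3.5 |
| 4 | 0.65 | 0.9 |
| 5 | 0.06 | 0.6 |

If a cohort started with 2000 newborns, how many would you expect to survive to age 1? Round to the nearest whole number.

1980

Expected survivors = N0 · l_1 = 2000 × 0.99 = 1980 → 1980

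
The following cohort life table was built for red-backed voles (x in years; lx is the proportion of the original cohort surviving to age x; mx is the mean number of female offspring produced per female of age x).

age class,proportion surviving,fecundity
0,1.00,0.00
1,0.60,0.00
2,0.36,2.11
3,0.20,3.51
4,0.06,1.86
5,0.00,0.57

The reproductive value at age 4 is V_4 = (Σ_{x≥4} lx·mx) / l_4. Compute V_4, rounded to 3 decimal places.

lx·mx for x ≥ 4: 0.1116, 0 → sum = 0.1116
V_4 = 0.1116 / l_4 = 0.1116 / 0.06 = 1.86 → 1.860

1.860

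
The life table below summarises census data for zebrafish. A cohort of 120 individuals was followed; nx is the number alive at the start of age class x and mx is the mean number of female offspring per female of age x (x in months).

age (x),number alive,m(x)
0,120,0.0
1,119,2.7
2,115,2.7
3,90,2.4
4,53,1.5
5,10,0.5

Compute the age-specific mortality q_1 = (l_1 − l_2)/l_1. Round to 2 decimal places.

0.03

lx = nx/n0 = nx/120: 1, 0.99167…, 0.95833…, 0.75, 0.44167…, 0.08333…
q_1 = (l_1 − l_2) / l_1 = (0.991667… − 0.958333…) / 0.991667…
     = 0.033333… / 0.991667… = 0.033613… → 0.03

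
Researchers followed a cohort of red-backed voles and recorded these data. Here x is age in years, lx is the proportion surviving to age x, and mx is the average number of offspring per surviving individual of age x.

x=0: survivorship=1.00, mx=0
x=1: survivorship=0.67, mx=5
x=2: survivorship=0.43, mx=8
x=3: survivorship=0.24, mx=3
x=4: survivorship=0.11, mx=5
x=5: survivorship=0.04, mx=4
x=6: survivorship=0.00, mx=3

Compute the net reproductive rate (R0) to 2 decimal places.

lx·mx by age: 0, 3.35, 3.44, 0.72, 0.55, 0.16, 0
R0 = Σ lx·mx = 8.22 → 8.22

8.22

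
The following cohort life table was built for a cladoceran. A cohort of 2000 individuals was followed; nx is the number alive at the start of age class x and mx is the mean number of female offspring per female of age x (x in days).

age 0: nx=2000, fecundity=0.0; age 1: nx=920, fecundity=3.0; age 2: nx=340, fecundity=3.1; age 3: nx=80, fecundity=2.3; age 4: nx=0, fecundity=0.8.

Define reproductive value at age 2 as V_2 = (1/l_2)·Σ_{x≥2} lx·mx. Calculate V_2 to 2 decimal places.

3.64

lx = nx/n0 = nx/2000: 1, 0.46, 0.17, 0.04, 0
lx·mx for x ≥ 2: 0.527, 0.092, 0 → sum = 0.619
V_2 = 0.619 / l_2 = 0.619 / 0.17 = 3.641176… → 3.64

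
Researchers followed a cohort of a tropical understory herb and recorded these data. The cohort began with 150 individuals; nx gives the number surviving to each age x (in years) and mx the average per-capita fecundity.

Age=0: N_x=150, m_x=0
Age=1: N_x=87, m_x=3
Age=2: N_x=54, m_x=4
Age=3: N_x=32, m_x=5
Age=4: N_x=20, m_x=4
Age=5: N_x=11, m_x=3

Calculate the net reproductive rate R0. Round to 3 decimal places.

lx = nx/n0 = nx/150: 1, 0.58, 0.36, 0.21333…, 0.13333…, 0.07333…
lx·mx by age: 0, 1.74, 1.44, 1.066667…, 0.533333…, 0.22…
R0 = Σ lx·mx = 5… → 5.000

5.000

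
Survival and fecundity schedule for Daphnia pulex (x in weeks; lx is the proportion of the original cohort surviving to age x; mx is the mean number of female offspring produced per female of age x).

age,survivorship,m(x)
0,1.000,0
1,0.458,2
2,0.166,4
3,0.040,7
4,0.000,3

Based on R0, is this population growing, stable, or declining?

R0 = Σ lx·mx = 0 + 0.916 + 0.664 + 0.28 + 0 = 1.86
R0 > 1, so the population is growing.

growing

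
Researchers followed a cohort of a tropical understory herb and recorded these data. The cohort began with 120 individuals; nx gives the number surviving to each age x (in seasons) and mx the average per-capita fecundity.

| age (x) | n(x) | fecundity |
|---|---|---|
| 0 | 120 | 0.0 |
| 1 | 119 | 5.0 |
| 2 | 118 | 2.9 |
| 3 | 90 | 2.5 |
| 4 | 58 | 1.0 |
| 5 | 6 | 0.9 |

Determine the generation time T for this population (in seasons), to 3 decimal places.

1.806

lx = nx/n0 = nx/120: 1, 0.99167…, 0.98333…, 0.75, 0.48333…, 0.05
lx·mx: 0, 4.958333…, 2.851667…, 1.875, 0.483333…, 0.045 → R0 = 10.213333…
x·lx·mx: 0, 4.958333…, 5.703333…, 5.625, 1.933333…, 0.225 → Σ = 18.445…
T = 18.445… / 10.213333… = 1.805973… → 1.806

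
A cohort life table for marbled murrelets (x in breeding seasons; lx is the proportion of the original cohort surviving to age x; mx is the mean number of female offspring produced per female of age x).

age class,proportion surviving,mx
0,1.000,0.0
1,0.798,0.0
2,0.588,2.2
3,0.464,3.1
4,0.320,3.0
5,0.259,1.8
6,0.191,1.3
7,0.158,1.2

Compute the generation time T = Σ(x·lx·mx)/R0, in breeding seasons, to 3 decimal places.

3.457

lx·mx: 0, 0, 1.2936, 1.4384, 0.96, 0.4662, 0.2483, 0.1896 → R0 = 4.5961
x·lx·mx: 0, 0, 2.5872, 4.3152, 3.84, 2.331, 1.4898, 1.3272 → Σ = 15.8904
T = 15.8904 / 4.5961 = 3.457366… → 3.457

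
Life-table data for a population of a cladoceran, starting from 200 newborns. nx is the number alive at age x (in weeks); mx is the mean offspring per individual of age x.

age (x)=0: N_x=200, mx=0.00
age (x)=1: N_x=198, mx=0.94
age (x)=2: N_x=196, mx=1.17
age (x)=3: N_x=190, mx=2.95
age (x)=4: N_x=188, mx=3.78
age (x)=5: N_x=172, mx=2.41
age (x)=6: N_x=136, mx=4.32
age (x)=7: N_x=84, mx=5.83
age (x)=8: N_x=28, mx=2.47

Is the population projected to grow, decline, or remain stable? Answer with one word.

growing

lx = nx/n0 = nx/200: 1, 0.99, 0.98, 0.95, 0.94, 0.86, 0.68, 0.42, 0.14
R0 = Σ lx·mx = 0 + 0.9306 + 1.1466 + 2.8025 + 3.5532 + 2.0726 + 2.9376 + 2.4486 + 0.3458 = 16.2375
R0 > 1, so the population is growing.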